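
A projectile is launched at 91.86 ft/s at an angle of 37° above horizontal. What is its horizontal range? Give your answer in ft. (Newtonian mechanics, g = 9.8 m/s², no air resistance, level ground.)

v₀ = 91.86 ft/s × 0.3048 = 27.9989 m/s
R = v₀² × sin(2θ) / g = 27.9989² × sin(2 × 37°) / 9.8 = 783.938 × 0.961262 / 9.8 = 76.8949 m
R = 76.8949 m / 0.3048 = 252.3 ft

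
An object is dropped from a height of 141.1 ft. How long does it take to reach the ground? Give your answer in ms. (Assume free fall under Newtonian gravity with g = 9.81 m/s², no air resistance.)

h = 141.1 ft × 0.3048 = 43.0073 m
t = √(2h/g) = √(2 × 43.0073 / 9.81) = 2.96109 s
t = 2.96109 s / 0.001 = 2961 ms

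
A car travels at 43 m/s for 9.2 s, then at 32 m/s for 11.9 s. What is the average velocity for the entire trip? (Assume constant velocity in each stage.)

d₁ = v₁t₁ = 43 × 9.2 = 395.6 m
d₂ = v₂t₂ = 32 × 11.9 = 380.8 m
d_total = 776.4 m, t_total = 21.1 s
v_avg = d_total/t_total = 776.4/21.1 = 36.8 m/s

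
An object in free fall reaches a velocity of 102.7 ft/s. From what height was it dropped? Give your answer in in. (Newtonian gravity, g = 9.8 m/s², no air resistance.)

v = 102.7 ft/s × 0.3048 = 31.303 m/s
h = v² / (2g) = 31.303² / (2 × 9.8) = 49.9938 m
h = 49.9938 m / 0.0254 = 1968 in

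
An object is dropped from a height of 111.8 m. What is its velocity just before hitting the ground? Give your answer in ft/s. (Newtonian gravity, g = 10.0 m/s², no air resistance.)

v = √(2gh) = √(2 × 10.0 × 111.8) = 47.2864 m/s
v = 47.2864 m/s / 0.3048 = 155.1 ft/s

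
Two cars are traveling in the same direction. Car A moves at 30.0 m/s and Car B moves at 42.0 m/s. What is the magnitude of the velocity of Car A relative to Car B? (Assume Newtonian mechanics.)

v_rel = |v_A - v_B| = |30.0 - 42.0| = 12.0 m/s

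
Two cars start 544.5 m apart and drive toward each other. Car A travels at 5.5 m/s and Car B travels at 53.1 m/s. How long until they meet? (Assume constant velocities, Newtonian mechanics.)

Combined speed: v_combined = 5.5 + 53.1 = 58.6 m/s
Time to meet: t = d/v_combined = 544.5/58.6 = 9.29 s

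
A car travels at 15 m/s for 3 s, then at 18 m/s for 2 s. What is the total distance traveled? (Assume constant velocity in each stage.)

d₁ = v₁t₁ = 15 × 3 = 45 m
d₂ = v₂t₂ = 18 × 2 = 36 m
d_total = 45 + 36 = 81 m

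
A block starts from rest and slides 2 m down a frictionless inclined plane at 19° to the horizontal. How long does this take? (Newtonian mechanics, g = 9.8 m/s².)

a = g sin(θ) = 9.8 × sin(19°) = 3.1906 m/s²
t = √(2d/a) = √(2 × 2 / 3.1906) = 1.12 s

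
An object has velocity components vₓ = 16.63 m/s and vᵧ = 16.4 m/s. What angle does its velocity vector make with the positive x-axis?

θ = arctan(vᵧ/vₓ) = arctan(16.4/16.63) = 44.6°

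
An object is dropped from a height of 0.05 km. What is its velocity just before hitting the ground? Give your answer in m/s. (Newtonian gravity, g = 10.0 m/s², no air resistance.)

h = 0.05 km × 1000.0 = 50.0 m
v = √(2gh) = √(2 × 10.0 × 50.0) = 31.62 m/s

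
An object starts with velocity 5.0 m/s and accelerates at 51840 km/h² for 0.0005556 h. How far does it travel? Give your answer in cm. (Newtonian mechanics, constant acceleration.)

a = 51840 km/h² × 7.716049382716049e-05 = 4.0 m/s²
t = 0.0005556 h × 3600.0 = 2.00016 s
d = v₀ × t + ½ × a × t² = 5.0 × 2.00016 + 0.5 × 4.0 × 2.00016² = 18.0021 m
d = 18.0021 m / 0.01 = 1800 cm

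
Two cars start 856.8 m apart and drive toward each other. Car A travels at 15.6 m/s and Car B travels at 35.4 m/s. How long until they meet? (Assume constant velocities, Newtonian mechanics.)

Combined speed: v_combined = 15.6 + 35.4 = 51.0 m/s
Time to meet: t = d/v_combined = 856.8/51.0 = 16.8 s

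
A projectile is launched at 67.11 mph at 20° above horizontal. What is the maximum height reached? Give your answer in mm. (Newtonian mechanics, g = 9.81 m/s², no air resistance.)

v₀ = 67.11 mph × 0.44704 = 30.0009 m/s
H = v₀² × sin²(θ) / (2g) = 30.0009² × sin(20°)² / (2 × 9.81) = 900.054 × 0.116978 / 19.62 = 5.36629 m
H = 5.36629 m / 0.001 = 5366 mm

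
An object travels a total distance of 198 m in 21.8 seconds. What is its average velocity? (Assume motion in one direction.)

v_avg = Δd / Δt = 198 / 21.8 = 9.08 m/s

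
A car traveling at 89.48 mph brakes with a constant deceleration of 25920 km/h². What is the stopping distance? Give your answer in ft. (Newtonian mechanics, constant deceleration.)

v₀ = 89.48 mph × 0.44704 = 40.0011 m/s
a = 25920 km/h² × 7.716049382716049e-05 = 2.0 m/s²
d = v₀² / (2a) = 40.0011² / (2 × 2.0) = 1600.09 / 4.0 = 400.022 m
d = 400.022 m / 0.3048 = 1312 ft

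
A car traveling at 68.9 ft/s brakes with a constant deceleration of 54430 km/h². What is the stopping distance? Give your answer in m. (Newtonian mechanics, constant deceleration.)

v₀ = 68.9 ft/s × 0.3048 = 21.0007 m/s
a = 54430 km/h² × 7.716049382716049e-05 = 4.19985 m/s²
d = v₀² / (2a) = 21.0007² / (2 × 4.19985) = 441.029 / 8.3997 = 52.51 m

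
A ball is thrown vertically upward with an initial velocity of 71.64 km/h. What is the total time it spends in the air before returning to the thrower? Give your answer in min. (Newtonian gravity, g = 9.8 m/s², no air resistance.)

v₀ = 71.64 km/h × 0.2777777777777778 = 19.9 m/s
t_total = 2 × v₀ / g = 2 × 19.9 / 9.8 = 4.06122 s
t_total = 4.06122 s / 60.0 = 0.06769 min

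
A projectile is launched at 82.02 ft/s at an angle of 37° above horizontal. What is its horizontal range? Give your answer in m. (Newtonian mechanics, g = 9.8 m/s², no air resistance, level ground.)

v₀ = 82.02 ft/s × 0.3048 = 24.9997 m/s
R = v₀² × sin(2θ) / g = 24.9997² × sin(2 × 37°) / 9.8 = 624.985 × 0.961262 / 9.8 = 61.3 m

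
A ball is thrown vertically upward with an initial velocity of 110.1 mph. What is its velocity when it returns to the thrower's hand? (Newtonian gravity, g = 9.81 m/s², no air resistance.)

By conservation of energy (no air resistance), the ball returns to the throw height with the same speed as launch, but directed downward.
|v_ground| = v₀ = 110.1 mph
v_ground = 110.1 mph (downward)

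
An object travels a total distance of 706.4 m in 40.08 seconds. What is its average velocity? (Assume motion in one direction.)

v_avg = Δd / Δt = 706.4 / 40.08 = 17.62 m/s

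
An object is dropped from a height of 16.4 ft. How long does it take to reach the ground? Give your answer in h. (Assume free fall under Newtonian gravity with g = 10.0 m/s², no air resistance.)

h = 16.4 ft × 0.3048 = 4.99872 m
t = √(2h/g) = √(2 × 4.99872 / 10.0) = 0.999872 s
t = 0.999872 s / 3600.0 = 0.0002777 h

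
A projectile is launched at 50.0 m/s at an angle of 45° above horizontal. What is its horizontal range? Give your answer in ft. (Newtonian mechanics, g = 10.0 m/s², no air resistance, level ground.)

R = v₀² × sin(2θ) / g = 50.0² × sin(2 × 45°) / 10.0 = 2500.0 × 1.0 / 10.0 = 250.0 m
R = 250.0 m / 0.3048 = 820.2 ft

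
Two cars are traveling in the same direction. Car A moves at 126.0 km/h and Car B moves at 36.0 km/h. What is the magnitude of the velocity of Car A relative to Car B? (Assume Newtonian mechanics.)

v_rel = |v_A - v_B| = |126.0 - 36.0| = 90.0 km/h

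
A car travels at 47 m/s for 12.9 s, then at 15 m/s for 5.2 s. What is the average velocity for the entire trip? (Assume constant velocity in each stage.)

d₁ = v₁t₁ = 47 × 12.9 = 606.3 m
d₂ = v₂t₂ = 15 × 5.2 = 78.0 m
d_total = 684.3 m, t_total = 18.1 s
v_avg = d_total/t_total = 684.3/18.1 = 37.81 m/s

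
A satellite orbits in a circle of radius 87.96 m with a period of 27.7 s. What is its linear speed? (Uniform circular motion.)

v = 2πr/T = 2π×87.96/27.7 = 19.95 m/s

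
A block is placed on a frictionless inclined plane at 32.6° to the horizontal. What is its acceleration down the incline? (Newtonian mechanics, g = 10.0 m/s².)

a = g sin(θ) = 10.0 × sin(32.6°) = 10.0 × 0.5388 = 5.39 m/s²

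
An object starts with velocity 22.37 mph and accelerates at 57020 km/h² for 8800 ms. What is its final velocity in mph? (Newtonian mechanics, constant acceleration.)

v₀ = 22.37 mph × 0.44704 = 10.0003 m/s
a = 57020 km/h² × 7.716049382716049e-05 = 4.39969 m/s²
t = 8800 ms × 0.001 = 8.8 s
v = v₀ + a × t = 10.0003 + 4.39969 × 8.8 = 48.7176 m/s
v = 48.7176 m/s / 0.44704 = 109.0 mph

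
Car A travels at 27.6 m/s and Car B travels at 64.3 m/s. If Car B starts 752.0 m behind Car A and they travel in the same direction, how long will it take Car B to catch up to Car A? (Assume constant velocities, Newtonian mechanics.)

Relative speed: v_rel = 64.3 - 27.6 = 36.7 m/s
Time to catch: t = d₀/v_rel = 752.0/36.7 = 20.49 s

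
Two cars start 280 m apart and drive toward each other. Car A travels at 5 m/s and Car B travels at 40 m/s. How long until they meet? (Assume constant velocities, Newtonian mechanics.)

Combined speed: v_combined = 5 + 40 = 45 m/s
Time to meet: t = d/v_combined = 280/45 = 6.22 s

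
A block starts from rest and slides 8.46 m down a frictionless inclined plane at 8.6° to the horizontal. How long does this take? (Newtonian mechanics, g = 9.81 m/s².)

a = g sin(θ) = 9.81 × sin(8.6°) = 1.4669 m/s²
t = √(2d/a) = √(2 × 8.46 / 1.4669) = 3.4 s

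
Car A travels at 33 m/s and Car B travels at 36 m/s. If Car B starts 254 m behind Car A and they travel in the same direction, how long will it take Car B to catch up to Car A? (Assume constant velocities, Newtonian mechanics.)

Relative speed: v_rel = 36 - 33 = 3 m/s
Time to catch: t = d₀/v_rel = 254/3 = 84.67 s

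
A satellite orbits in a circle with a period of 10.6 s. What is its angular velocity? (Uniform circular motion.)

ω = 2π/T = 2π/10.6 = 0.5928 rad/s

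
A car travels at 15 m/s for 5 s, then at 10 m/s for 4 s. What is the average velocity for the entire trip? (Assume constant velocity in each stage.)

d₁ = v₁t₁ = 15 × 5 = 75 m
d₂ = v₂t₂ = 10 × 4 = 40 m
d_total = 115 m, t_total = 9 s
v_avg = d_total/t_total = 115/9 = 12.78 m/s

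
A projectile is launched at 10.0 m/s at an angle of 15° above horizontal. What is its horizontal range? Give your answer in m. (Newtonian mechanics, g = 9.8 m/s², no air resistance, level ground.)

R = v₀² × sin(2θ) / g = 10.0² × sin(2 × 15°) / 9.8 = 100.0 × 0.5 / 9.8 = 5.102 m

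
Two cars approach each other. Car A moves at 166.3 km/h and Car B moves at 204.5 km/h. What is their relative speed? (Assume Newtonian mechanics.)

v_rel = v_A + v_B = 166.3 + 204.5 = 370.8 km/h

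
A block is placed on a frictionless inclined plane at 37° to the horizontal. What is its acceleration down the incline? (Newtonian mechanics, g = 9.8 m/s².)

a = g sin(θ) = 9.8 × sin(37°) = 9.8 × 0.6018 = 5.9 m/s²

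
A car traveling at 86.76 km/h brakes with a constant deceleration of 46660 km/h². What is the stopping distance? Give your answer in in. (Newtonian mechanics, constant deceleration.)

v₀ = 86.76 km/h × 0.2777777777777778 = 24.1 m/s
a = 46660 km/h² × 7.716049382716049e-05 = 3.60031 m/s²
d = v₀² / (2a) = 24.1² / (2 × 3.60031) = 580.81 / 7.20062 = 80.6611 m
d = 80.6611 m / 0.0254 = 3176 in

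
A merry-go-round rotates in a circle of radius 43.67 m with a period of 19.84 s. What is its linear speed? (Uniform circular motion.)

v = 2πr/T = 2π×43.67/19.84 = 13.83 m/s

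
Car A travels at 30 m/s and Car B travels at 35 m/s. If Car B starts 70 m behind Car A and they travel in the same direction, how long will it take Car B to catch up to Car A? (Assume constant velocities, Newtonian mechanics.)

Relative speed: v_rel = 35 - 30 = 5 m/s
Time to catch: t = d₀/v_rel = 70/5 = 14.0 s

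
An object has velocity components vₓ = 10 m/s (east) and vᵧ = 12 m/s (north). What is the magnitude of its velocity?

|v| = √(vₓ² + vᵧ²) = √(10² + 12²) = √(244) = 15.62 m/s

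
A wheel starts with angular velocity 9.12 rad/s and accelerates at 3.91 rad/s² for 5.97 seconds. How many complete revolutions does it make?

θ = ω₀t + ½αt² = 9.12×5.97 + ½×3.91×5.97² = 124.1243595 rad
Total revolutions = θ/(2π) = 124.1243595/(2π) = 19.76
Complete revolutions = ⌊19.76⌋ = 19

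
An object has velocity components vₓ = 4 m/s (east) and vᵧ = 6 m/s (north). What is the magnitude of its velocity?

|v| = √(vₓ² + vᵧ²) = √(4² + 6²) = √(52) = 7.21 m/s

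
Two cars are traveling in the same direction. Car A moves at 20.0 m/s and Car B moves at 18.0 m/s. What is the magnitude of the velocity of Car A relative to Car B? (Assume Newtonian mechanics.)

v_rel = |v_A - v_B| = |20.0 - 18.0| = 2.0 m/s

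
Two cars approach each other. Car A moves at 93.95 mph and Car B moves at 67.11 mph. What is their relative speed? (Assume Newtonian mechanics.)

v_rel = v_A + v_B = 93.95 + 67.11 = 161.06 mph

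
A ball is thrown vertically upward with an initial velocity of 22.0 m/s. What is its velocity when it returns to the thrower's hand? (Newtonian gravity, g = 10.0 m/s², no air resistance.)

By conservation of energy (no air resistance), the ball returns to the throw height with the same speed as launch, but directed downward.
|v_ground| = v₀ = 22.0 m/s
v_ground = 22.0 m/s (downward)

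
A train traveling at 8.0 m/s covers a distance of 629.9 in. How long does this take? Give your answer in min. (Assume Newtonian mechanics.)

d = 629.9 in × 0.0254 = 15.9995 m
t = d / v = 15.9995 / 8.0 = 1.99994 s
t = 1.99994 s / 60.0 = 0.03333 min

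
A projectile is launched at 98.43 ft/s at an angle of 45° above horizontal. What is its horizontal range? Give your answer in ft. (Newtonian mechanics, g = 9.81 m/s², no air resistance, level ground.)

v₀ = 98.43 ft/s × 0.3048 = 30.0015 m/s
R = v₀² × sin(2θ) / g = 30.0015² × sin(2 × 45°) / 9.81 = 900.09 × 1.0 / 9.81 = 91.7523 m
R = 91.7523 m / 0.3048 = 301.0 ft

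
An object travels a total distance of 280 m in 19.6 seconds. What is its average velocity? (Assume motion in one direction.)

v_avg = Δd / Δt = 280 / 19.6 = 14.29 m/s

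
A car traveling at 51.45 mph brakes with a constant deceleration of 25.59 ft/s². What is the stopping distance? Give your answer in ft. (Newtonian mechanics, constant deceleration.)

v₀ = 51.45 mph × 0.44704 = 23.0002 m/s
a = 25.59 ft/s² × 0.3048 = 7.79983 m/s²
d = v₀² / (2a) = 23.0002² / (2 × 7.79983) = 529.009 / 15.5997 = 33.9115 m
d = 33.9115 m / 0.3048 = 111.3 ft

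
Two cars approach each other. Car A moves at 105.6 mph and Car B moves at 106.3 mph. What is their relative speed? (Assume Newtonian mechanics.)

v_rel = v_A + v_B = 105.6 + 106.3 = 211.9 mph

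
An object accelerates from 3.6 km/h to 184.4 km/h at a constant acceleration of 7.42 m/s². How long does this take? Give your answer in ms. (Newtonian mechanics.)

v₀ = 3.6 km/h × 0.2777777777777778 = 1.0 m/s
v = 184.4 km/h × 0.2777777777777778 = 51.2222 m/s
t = (v - v₀) / a = (51.2222 - 1.0) / 7.42 = 6.76849 s
t = 6.76849 s / 0.001 = 6768 ms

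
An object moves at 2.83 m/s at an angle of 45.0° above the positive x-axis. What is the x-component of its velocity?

vₓ = v cos(θ) = 2.83 × cos(45.0°) = 2.0 m/s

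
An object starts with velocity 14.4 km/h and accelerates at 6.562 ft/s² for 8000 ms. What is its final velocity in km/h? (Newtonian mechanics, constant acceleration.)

v₀ = 14.4 km/h × 0.2777777777777778 = 4.0 m/s
a = 6.562 ft/s² × 0.3048 = 2.0001 m/s²
t = 8000 ms × 0.001 = 8.0 s
v = v₀ + a × t = 4.0 + 2.0001 × 8.0 = 20.0008 m/s
v = 20.0008 m/s / 0.2777777777777778 = 72.0 km/h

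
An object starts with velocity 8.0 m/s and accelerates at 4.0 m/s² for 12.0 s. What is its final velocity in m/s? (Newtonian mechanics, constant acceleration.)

v = v₀ + a × t = 8.0 + 4.0 × 12.0 = 56.0 m/s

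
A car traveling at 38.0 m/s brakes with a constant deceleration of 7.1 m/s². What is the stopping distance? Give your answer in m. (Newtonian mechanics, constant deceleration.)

d = v₀² / (2a) = 38.0² / (2 × 7.1) = 1444.0 / 14.2 = 101.7 m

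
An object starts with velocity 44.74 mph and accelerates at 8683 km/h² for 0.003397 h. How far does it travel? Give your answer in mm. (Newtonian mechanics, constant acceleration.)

v₀ = 44.74 mph × 0.44704 = 20.0006 m/s
a = 8683 km/h² × 7.716049382716049e-05 = 0.669985 m/s²
t = 0.003397 h × 3600.0 = 12.2292 s
d = v₀ × t + ½ × a × t² = 20.0006 × 12.2292 + 0.5 × 0.669985 × 12.2292² = 294.691 m
d = 294.691 m / 0.001 = 294700 mm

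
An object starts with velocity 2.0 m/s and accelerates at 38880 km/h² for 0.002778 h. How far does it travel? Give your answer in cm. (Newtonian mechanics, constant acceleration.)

a = 38880 km/h² × 7.716049382716049e-05 = 3.0 m/s²
t = 0.002778 h × 3600.0 = 10.0008 s
d = v₀ × t + ½ × a × t² = 2.0 × 10.0008 + 0.5 × 3.0 × 10.0008² = 170.026 m
d = 170.026 m / 0.01 = 17000 cm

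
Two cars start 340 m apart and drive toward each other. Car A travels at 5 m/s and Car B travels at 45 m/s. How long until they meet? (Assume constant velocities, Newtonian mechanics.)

Combined speed: v_combined = 5 + 45 = 50 m/s
Time to meet: t = d/v_combined = 340/50 = 6.8 s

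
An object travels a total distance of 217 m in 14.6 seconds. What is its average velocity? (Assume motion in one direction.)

v_avg = Δd / Δt = 217 / 14.6 = 14.86 m/s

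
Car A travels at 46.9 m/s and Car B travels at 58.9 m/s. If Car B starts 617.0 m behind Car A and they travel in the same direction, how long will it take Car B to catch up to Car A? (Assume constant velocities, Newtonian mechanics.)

Relative speed: v_rel = 58.9 - 46.9 = 12.0 m/s
Time to catch: t = d₀/v_rel = 617.0/12.0 = 51.42 s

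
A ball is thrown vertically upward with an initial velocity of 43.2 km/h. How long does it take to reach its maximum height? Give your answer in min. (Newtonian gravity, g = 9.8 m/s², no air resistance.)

v₀ = 43.2 km/h × 0.2777777777777778 = 12.0 m/s
t_up = v₀ / g = 12.0 / 9.8 = 1.22449 s
t_up = 1.22449 s / 60.0 = 0.02041 min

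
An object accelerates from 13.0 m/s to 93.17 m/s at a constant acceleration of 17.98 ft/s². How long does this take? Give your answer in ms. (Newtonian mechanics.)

a = 17.98 ft/s² × 0.3048 = 5.4803 m/s²
t = (v - v₀) / a = (93.17 - 13.0) / 5.4803 = 14.6288 s
t = 14.6288 s / 0.001 = 14630 ms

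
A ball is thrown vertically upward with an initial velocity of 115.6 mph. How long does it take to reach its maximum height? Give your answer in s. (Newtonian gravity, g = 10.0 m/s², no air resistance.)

v₀ = 115.6 mph × 0.44704 = 51.6778 m/s
t_up = v₀ / g = 51.6778 / 10.0 = 5.168 s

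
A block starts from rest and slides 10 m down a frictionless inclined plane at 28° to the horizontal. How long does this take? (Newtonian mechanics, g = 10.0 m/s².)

a = g sin(θ) = 10.0 × sin(28°) = 4.6947 m/s²
t = √(2d/a) = √(2 × 10 / 4.6947) = 2.06 s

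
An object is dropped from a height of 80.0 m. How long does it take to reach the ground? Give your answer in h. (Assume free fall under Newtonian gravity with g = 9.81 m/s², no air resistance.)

t = √(2h/g) = √(2 × 80.0 / 9.81) = 4.03855 s
t = 4.03855 s / 3600.0 = 0.001122 h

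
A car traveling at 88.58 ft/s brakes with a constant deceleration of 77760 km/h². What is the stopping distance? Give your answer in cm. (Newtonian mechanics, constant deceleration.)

v₀ = 88.58 ft/s × 0.3048 = 26.9992 m/s
a = 77760 km/h² × 7.716049382716049e-05 = 6.0 m/s²
d = v₀² / (2a) = 26.9992² / (2 × 6.0) = 728.957 / 12.0 = 60.7464 m
d = 60.7464 m / 0.01 = 6075 cm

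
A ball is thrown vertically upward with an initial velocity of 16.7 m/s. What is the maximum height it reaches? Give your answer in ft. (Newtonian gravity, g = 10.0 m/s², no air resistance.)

h_max = v₀² / (2g) = 16.7² / (2 × 10.0) = 278.89 / 20.0 = 13.9445 m
h_max = 13.9445 m / 0.3048 = 45.75 ft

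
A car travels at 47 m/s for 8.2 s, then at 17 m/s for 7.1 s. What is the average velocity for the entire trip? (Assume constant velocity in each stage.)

d₁ = v₁t₁ = 47 × 8.2 = 385.4 m
d₂ = v₂t₂ = 17 × 7.1 = 120.7 m
d_total = 506.1 m, t_total = 15.3 s
v_avg = d_total/t_total = 506.1/15.3 = 33.08 m/s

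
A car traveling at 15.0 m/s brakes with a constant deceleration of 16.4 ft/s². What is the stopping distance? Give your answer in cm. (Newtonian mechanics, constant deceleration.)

a = 16.4 ft/s² × 0.3048 = 4.99872 m/s²
d = v₀² / (2a) = 15.0² / (2 × 4.99872) = 225.0 / 9.99744 = 22.5058 m
d = 22.5058 m / 0.01 = 2251 cm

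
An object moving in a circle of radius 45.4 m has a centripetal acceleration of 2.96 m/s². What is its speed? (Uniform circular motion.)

v = √(a_c × r) = √(2.96 × 45.4) = 11.59 m/s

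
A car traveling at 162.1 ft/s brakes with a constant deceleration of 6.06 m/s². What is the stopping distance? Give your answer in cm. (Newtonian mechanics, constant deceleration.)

v₀ = 162.1 ft/s × 0.3048 = 49.4081 m/s
d = v₀² / (2a) = 49.4081² / (2 × 6.06) = 2441.16 / 12.12 = 201.416 m
d = 201.416 m / 0.01 = 20140 cm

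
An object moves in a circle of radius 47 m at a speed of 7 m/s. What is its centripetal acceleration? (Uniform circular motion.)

a_c = v²/r = 7²/47 = 49/47 = 1.04 m/s²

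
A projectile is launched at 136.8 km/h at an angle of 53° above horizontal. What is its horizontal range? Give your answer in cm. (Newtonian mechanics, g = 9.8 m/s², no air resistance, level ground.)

v₀ = 136.8 km/h × 0.2777777777777778 = 38.0 m/s
R = v₀² × sin(2θ) / g = 38.0² × sin(2 × 53°) / 9.8 = 1444.0 × 0.961262 / 9.8 = 141.639 m
R = 141.639 m / 0.01 = 14160 cm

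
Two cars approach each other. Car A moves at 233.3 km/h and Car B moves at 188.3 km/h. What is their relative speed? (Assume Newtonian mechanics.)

v_rel = v_A + v_B = 233.3 + 188.3 = 421.6 km/h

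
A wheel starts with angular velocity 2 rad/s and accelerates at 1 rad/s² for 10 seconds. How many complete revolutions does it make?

θ = ω₀t + ½αt² = 2×10 + ½×1×10² = 70.0 rad
Total revolutions = θ/(2π) = 70.0/(2π) = 11.14
Complete revolutions = ⌊11.14⌋ = 11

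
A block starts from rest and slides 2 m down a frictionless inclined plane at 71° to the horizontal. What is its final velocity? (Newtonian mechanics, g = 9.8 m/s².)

a = g sin(θ) = 9.8 × sin(71°) = 9.2661 m/s²
v = √(2ad) = √(2 × 9.2661 × 2) = 6.09 m/s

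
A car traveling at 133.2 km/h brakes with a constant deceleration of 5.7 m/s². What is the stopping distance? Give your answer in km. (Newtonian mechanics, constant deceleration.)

v₀ = 133.2 km/h × 0.2777777777777778 = 37.0 m/s
d = v₀² / (2a) = 37.0² / (2 × 5.7) = 1369.0 / 11.4 = 120.088 m
d = 120.088 m / 1000.0 = 0.1201 km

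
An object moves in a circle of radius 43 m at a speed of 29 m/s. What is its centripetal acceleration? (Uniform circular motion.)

a_c = v²/r = 29²/43 = 841/43 = 19.56 m/s²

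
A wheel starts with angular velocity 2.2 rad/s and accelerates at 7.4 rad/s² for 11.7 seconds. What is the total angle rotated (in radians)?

θ = ω₀t + ½αt² = 2.2×11.7 + ½×7.4×11.7² = 532.23 rad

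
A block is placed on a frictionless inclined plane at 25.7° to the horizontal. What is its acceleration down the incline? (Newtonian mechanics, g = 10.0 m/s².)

a = g sin(θ) = 10.0 × sin(25.7°) = 10.0 × 0.4337 = 4.34 m/s²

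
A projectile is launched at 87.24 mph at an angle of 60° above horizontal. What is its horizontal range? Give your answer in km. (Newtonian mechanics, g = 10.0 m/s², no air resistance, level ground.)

v₀ = 87.24 mph × 0.44704 = 38.9998 m/s
R = v₀² × sin(2θ) / g = 38.9998² × sin(2 × 60°) / 10.0 = 1520.98 × 0.866025 / 10.0 = 131.721 m
R = 131.721 m / 1000.0 = 0.1317 km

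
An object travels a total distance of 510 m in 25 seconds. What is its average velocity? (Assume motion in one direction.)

v_avg = Δd / Δt = 510 / 25 = 20.4 m/s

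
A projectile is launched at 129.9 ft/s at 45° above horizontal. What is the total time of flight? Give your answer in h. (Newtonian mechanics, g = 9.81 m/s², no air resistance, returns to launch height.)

v₀ = 129.9 ft/s × 0.3048 = 39.5935 m/s
T = 2 × v₀ × sin(θ) / g = 2 × 39.5935 × sin(45°) / 9.81 = 2 × 39.5935 × 0.707107 / 9.81 = 5.70782 s
T = 5.70782 s / 3600.0 = 0.001586 h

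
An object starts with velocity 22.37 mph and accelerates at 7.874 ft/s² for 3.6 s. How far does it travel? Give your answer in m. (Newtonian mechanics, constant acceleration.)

v₀ = 22.37 mph × 0.44704 = 10.0003 m/s
a = 7.874 ft/s² × 0.3048 = 2.4 m/s²
d = v₀ × t + ½ × a × t² = 10.0003 × 3.6 + 0.5 × 2.4 × 3.6² = 51.55 m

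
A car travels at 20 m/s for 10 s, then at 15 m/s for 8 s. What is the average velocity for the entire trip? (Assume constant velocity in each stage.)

d₁ = v₁t₁ = 20 × 10 = 200 m
d₂ = v₂t₂ = 15 × 8 = 120 m
d_total = 320 m, t_total = 18 s
v_avg = d_total/t_total = 320/18 = 17.78 m/s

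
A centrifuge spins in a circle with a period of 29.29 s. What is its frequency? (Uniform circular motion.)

f = 1/T = 1/29.29 = 0.0341 Hz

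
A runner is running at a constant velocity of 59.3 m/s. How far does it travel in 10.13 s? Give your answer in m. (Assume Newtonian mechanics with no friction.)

d = v × t = 59.3 × 10.13 = 600.7 m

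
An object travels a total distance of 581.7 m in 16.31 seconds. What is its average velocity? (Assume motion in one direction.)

v_avg = Δd / Δt = 581.7 / 16.31 = 35.67 m/s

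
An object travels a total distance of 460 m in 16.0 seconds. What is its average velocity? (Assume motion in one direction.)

v_avg = Δd / Δt = 460 / 16.0 = 28.75 m/s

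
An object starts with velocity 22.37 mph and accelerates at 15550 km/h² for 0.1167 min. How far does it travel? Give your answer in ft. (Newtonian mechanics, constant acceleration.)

v₀ = 22.37 mph × 0.44704 = 10.0003 m/s
a = 15550 km/h² × 7.716049382716049e-05 = 1.19985 m/s²
t = 0.1167 min × 60.0 = 7.002 s
d = v₀ × t + ½ × a × t² = 10.0003 × 7.002 + 0.5 × 1.19985 × 7.002² = 99.4352 m
d = 99.4352 m / 0.3048 = 326.2 ft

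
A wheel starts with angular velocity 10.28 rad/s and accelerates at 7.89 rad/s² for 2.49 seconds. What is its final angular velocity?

ω = ω₀ + αt = 10.28 + 7.89 × 2.49 = 29.93 rad/s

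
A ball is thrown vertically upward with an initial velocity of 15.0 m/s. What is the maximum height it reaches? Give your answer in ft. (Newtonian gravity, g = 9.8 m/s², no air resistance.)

h_max = v₀² / (2g) = 15.0² / (2 × 9.8) = 225.0 / 19.6 = 11.4796 m
h_max = 11.4796 m / 0.3048 = 37.66 ft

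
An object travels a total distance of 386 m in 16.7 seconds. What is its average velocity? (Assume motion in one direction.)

v_avg = Δd / Δt = 386 / 16.7 = 23.11 m/s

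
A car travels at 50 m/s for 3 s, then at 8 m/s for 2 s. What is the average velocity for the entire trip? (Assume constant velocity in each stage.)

d₁ = v₁t₁ = 50 × 3 = 150 m
d₂ = v₂t₂ = 8 × 2 = 16 m
d_total = 166 m, t_total = 5 s
v_avg = d_total/t_total = 166/5 = 33.2 m/s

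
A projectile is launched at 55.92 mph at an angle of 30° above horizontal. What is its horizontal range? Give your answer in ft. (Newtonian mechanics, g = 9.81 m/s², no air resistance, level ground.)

v₀ = 55.92 mph × 0.44704 = 24.9985 m/s
R = v₀² × sin(2θ) / g = 24.9985² × sin(2 × 30°) / 9.81 = 624.925 × 0.866025 / 9.81 = 55.1683 m
R = 55.1683 m / 0.3048 = 181.0 ft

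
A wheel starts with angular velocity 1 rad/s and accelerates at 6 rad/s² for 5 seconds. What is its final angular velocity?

ω = ω₀ + αt = 1 + 6 × 5 = 31 rad/s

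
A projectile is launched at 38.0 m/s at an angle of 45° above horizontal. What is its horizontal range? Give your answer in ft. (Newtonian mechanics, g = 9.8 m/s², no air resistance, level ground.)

R = v₀² × sin(2θ) / g = 38.0² × sin(2 × 45°) / 9.8 = 1444.0 × 1.0 / 9.8 = 147.347 m
R = 147.347 m / 0.3048 = 483.4 ft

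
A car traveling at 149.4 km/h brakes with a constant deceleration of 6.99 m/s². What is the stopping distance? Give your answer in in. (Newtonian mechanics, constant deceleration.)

v₀ = 149.4 km/h × 0.2777777777777778 = 41.5 m/s
d = v₀² / (2a) = 41.5² / (2 × 6.99) = 1722.25 / 13.98 = 123.194 m
d = 123.194 m / 0.0254 = 4850 in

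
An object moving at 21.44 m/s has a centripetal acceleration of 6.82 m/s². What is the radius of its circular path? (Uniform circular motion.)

r = v²/a_c = 21.44²/6.82 = 67.4 m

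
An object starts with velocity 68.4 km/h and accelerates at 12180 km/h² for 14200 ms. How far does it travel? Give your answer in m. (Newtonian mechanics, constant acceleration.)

v₀ = 68.4 km/h × 0.2777777777777778 = 19.0 m/s
a = 12180 km/h² × 7.716049382716049e-05 = 0.939815 m/s²
t = 14200 ms × 0.001 = 14.2 s
d = v₀ × t + ½ × a × t² = 19.0 × 14.2 + 0.5 × 0.939815 × 14.2² = 364.6 m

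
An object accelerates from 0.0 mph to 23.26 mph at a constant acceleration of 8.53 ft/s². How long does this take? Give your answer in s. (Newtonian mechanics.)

v₀ = 0.0 mph × 0.44704 = 0.0 m/s
v = 23.26 mph × 0.44704 = 10.3982 m/s
a = 8.53 ft/s² × 0.3048 = 2.59994 m/s²
t = (v - v₀) / a = (10.3982 - 0.0) / 2.59994 = 3.999 s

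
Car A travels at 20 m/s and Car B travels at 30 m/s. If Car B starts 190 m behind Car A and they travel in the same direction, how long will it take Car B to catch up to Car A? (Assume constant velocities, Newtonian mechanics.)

Relative speed: v_rel = 30 - 20 = 10 m/s
Time to catch: t = d₀/v_rel = 190/10 = 19.0 s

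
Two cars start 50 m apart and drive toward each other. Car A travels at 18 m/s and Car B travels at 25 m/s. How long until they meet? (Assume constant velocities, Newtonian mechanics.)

Combined speed: v_combined = 18 + 25 = 43 m/s
Time to meet: t = d/v_combined = 50/43 = 1.16 s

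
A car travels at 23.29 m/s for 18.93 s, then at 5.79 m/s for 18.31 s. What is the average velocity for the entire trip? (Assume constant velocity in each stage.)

d₁ = v₁t₁ = 23.29 × 18.93 = 440.8797 m
d₂ = v₂t₂ = 5.79 × 18.31 = 106.0149 m
d_total = 546.8946 m, t_total = 37.24 s
v_avg = d_total/t_total = 546.8946/37.24 = 14.69 m/s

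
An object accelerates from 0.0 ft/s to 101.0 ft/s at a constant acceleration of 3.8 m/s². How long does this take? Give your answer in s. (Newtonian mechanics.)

v₀ = 0.0 ft/s × 0.3048 = 0.0 m/s
v = 101.0 ft/s × 0.3048 = 30.7848 m/s
t = (v - v₀) / a = (30.7848 - 0.0) / 3.8 = 8.101 s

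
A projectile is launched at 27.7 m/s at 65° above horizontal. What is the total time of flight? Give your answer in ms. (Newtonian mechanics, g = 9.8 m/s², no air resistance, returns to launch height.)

T = 2 × v₀ × sin(θ) / g = 2 × 27.7 × sin(65°) / 9.8 = 2 × 27.7 × 0.906308 / 9.8 = 5.12341 s
T = 5.12341 s / 0.001 = 5123 ms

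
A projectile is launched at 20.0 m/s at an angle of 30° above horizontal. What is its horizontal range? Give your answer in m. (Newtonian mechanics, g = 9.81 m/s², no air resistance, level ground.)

R = v₀² × sin(2θ) / g = 20.0² × sin(2 × 30°) / 9.81 = 400.0 × 0.866025 / 9.81 = 35.31 m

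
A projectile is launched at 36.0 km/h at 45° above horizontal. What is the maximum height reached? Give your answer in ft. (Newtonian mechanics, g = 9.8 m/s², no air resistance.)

v₀ = 36.0 km/h × 0.2777777777777778 = 10.0 m/s
H = v₀² × sin²(θ) / (2g) = 10.0² × sin(45°)² / (2 × 9.8) = 100.0 × 0.5 / 19.6 = 2.55102 m
H = 2.55102 m / 0.3048 = 8.369 ft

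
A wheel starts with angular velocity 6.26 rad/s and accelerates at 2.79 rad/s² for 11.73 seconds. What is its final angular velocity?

ω = ω₀ + αt = 6.26 + 2.79 × 11.73 = 38.99 rad/s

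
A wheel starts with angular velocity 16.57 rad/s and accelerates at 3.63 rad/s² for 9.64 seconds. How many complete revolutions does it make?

θ = ω₀t + ½αt² = 16.57×9.64 + ½×3.63×9.64² = 328.402024 rad
Total revolutions = θ/(2π) = 328.402024/(2π) = 52.27
Complete revolutions = ⌊52.27⌋ = 52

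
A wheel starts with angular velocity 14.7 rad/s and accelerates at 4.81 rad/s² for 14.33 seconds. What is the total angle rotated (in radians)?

θ = ω₀t + ½αt² = 14.7×14.33 + ½×4.81×14.33² = 704.52 rad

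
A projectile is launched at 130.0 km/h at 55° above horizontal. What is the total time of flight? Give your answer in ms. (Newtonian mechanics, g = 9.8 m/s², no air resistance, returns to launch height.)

v₀ = 130.0 km/h × 0.2777777777777778 = 36.1111 m/s
T = 2 × v₀ × sin(θ) / g = 2 × 36.1111 × sin(55°) / 9.8 = 2 × 36.1111 × 0.819152 / 9.8 = 6.03683 s
T = 6.03683 s / 0.001 = 6037 ms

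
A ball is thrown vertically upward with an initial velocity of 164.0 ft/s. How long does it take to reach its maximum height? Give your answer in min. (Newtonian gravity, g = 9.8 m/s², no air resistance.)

v₀ = 164.0 ft/s × 0.3048 = 49.9872 m/s
t_up = v₀ / g = 49.9872 / 9.8 = 5.10073 s
t_up = 5.10073 s / 60.0 = 0.08501 min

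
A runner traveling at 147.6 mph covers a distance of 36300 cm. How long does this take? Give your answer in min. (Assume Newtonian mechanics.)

d = 36300 cm × 0.01 = 363.0 m
v = 147.6 mph × 0.44704 = 65.9831 m/s
t = d / v = 363.0 / 65.9831 = 5.50141 s
t = 5.50141 s / 60.0 = 0.09169 min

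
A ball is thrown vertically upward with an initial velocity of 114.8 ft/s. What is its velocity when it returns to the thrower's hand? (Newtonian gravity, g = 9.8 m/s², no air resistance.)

By conservation of energy (no air resistance), the ball returns to the throw height with the same speed as launch, but directed downward.
|v_ground| = v₀ = 114.8 ft/s
v_ground = 114.8 ft/s (downward)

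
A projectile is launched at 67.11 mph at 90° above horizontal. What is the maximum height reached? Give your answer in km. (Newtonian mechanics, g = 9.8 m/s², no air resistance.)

v₀ = 67.11 mph × 0.44704 = 30.0009 m/s
H = v₀² × sin²(θ) / (2g) = 30.0009² × sin(90°)² / (2 × 9.8) = 900.054 × 1.0 / 19.6 = 45.9211 m
H = 45.9211 m / 1000.0 = 0.04592 km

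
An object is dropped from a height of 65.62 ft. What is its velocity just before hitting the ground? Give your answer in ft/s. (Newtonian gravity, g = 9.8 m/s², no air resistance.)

h = 65.62 ft × 0.3048 = 20.001 m
v = √(2gh) = √(2 × 9.8 × 20.001) = 19.7995 m/s
v = 19.7995 m/s / 0.3048 = 64.96 ft/s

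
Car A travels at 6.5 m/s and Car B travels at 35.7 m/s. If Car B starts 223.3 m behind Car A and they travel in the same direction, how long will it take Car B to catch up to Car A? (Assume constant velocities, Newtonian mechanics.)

Relative speed: v_rel = 35.7 - 6.5 = 29.2 m/s
Time to catch: t = d₀/v_rel = 223.3/29.2 = 7.65 s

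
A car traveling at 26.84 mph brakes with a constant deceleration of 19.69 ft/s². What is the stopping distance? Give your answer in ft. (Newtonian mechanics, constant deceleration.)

v₀ = 26.84 mph × 0.44704 = 11.9986 m/s
a = 19.69 ft/s² × 0.3048 = 6.00151 m/s²
d = v₀² / (2a) = 11.9986² / (2 × 6.00151) = 143.966 / 12.003 = 11.9942 m
d = 11.9942 m / 0.3048 = 39.35 ft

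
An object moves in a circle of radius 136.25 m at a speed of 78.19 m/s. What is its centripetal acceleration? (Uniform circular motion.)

a_c = v²/r = 78.19²/136.25 = 6113.6761/136.25 = 44.87 m/s²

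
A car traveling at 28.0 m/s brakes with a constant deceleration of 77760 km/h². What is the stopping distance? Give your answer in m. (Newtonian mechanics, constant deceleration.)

a = 77760 km/h² × 7.716049382716049e-05 = 6.0 m/s²
d = v₀² / (2a) = 28.0² / (2 × 6.0) = 784.0 / 12.0 = 65.33 m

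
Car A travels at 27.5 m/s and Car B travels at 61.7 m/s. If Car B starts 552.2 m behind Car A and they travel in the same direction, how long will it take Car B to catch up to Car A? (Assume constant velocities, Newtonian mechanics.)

Relative speed: v_rel = 61.7 - 27.5 = 34.2 m/s
Time to catch: t = d₀/v_rel = 552.2/34.2 = 16.15 s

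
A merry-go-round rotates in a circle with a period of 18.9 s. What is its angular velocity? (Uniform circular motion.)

ω = 2π/T = 2π/18.9 = 0.3324 rad/s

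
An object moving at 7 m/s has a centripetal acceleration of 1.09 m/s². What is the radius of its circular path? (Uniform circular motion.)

r = v²/a_c = 7²/1.09 = 44.95 m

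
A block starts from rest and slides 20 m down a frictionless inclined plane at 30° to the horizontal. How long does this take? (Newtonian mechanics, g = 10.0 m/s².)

a = g sin(θ) = 10.0 × sin(30°) = 5.0 m/s²
t = √(2d/a) = √(2 × 20 / 5.0) = 2.83 s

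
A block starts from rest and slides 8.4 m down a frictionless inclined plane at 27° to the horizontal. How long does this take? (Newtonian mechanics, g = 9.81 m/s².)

a = g sin(θ) = 9.81 × sin(27°) = 4.4536 m/s²
t = √(2d/a) = √(2 × 8.4 / 4.4536) = 1.94 s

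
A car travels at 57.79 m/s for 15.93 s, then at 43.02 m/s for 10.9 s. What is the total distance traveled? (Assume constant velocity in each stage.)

d₁ = v₁t₁ = 57.79 × 15.93 = 920.5947 m
d₂ = v₂t₂ = 43.02 × 10.9 = 468.918 m
d_total = 920.5947 + 468.918 = 1389.51 m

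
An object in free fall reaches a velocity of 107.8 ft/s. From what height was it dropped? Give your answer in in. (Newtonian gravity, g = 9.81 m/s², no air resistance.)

v = 107.8 ft/s × 0.3048 = 32.8574 m/s
h = v² / (2g) = 32.8574² / (2 × 9.81) = 55.0259 m
h = 55.0259 m / 0.0254 = 2166 in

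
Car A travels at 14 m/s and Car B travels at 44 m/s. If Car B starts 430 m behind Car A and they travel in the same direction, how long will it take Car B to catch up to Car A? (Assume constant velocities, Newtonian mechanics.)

Relative speed: v_rel = 44 - 14 = 30 m/s
Time to catch: t = d₀/v_rel = 430/30 = 14.33 s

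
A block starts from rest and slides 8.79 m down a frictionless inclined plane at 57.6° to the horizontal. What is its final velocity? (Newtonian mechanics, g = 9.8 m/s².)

a = g sin(θ) = 9.8 × sin(57.6°) = 8.2744 m/s²
v = √(2ad) = √(2 × 8.2744 × 8.79) = 12.06 m/s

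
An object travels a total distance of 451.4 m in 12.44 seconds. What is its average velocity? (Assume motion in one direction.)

v_avg = Δd / Δt = 451.4 / 12.44 = 36.29 m/s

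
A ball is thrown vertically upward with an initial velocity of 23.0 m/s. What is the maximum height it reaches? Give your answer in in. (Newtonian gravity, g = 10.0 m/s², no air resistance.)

h_max = v₀² / (2g) = 23.0² / (2 × 10.0) = 529.0 / 20.0 = 26.45 m
h_max = 26.45 m / 0.0254 = 1041 in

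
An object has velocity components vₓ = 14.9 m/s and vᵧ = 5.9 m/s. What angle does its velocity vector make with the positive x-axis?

θ = arctan(vᵧ/vₓ) = arctan(5.9/14.9) = 21.6°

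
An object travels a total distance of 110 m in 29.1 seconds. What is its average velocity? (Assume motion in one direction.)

v_avg = Δd / Δt = 110 / 29.1 = 3.78 m/s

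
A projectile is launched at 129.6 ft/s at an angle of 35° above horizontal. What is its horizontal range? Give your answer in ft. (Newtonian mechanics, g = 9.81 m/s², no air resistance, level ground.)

v₀ = 129.6 ft/s × 0.3048 = 39.5021 m/s
R = v₀² × sin(2θ) / g = 39.5021² × sin(2 × 35°) / 9.81 = 1560.42 × 0.939693 / 9.81 = 149.472 m
R = 149.472 m / 0.3048 = 490.4 ft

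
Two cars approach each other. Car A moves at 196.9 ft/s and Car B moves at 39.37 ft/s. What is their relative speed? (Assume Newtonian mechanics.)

v_rel = v_A + v_B = 196.9 + 39.37 = 236.27 ft/s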